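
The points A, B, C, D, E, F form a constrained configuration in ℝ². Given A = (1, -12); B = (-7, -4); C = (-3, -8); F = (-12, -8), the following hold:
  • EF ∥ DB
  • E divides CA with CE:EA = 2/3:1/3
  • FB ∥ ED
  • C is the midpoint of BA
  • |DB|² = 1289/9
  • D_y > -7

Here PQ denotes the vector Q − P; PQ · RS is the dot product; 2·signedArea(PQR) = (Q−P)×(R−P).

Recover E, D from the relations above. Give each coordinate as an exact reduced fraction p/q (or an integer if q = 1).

D = (14/3, -20/3)
E = (-1/3, -32/3)

1. E_x = -1/3  [E divides CA with CE:EA = 2/3:1/3]
2. E_y = -32/3  [E divides CA with CE:EA = 2/3:1/3]
   → E = (-1/3, -32/3)
3. D_x = 14/3  [EF ∥ DB ∩ FB ∥ ED]
4. D_y = -20/3  [EF ∥ DB ∩ FB ∥ ED]
   → D = (14/3, -20/3)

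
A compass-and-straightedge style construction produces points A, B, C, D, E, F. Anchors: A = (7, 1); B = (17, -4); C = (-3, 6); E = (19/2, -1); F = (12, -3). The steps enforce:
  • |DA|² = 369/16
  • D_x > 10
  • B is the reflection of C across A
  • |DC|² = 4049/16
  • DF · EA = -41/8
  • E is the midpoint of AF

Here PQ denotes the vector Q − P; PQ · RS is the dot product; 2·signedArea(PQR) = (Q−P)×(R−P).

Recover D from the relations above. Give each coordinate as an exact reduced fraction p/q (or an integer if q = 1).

1. D_x = 43/4  [line 5/2·x + -2·y + -247/8 = 0 ∩ |DC|² = 4049/16]
2. D_y = -2  [line 5/2·x + -2·y + -247/8 = 0 ∩ |DC|² = 4049/16]
   → D = (43/4, -2)

D = (43/4, -2)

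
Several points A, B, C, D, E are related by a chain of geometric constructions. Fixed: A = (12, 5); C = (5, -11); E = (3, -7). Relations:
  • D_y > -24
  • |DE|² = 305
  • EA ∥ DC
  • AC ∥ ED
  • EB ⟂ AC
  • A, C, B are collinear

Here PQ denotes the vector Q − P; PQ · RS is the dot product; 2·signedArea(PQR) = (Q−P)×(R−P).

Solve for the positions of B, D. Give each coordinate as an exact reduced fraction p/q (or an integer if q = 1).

1. B_x = 375/61  [A, C, B are collinear ∩ EB ⟂ AC]
2. B_y = -511/61  [A, C, B are collinear ∩ EB ⟂ AC]
   → B = (375/61, -511/61)
3. D_x = -4  [EA ∥ DC ∩ AC ∥ ED]
4. D_y = -23  [EA ∥ DC ∩ AC ∥ ED]
   → D = (-4, -23)

B = (375/61, -511/61)
D = (-4, -23)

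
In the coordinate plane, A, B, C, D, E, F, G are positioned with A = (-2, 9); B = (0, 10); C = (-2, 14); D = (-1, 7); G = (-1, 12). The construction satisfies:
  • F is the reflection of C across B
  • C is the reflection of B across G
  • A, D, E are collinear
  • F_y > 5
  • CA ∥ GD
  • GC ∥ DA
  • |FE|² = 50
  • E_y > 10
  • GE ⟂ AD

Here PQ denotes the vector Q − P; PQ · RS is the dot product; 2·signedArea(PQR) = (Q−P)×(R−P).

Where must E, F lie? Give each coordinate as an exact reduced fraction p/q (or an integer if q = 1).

E = (-3, 11)
F = (2, 6)

1. E_x = -3  [A, D, E are collinear ∩ GE ⟂ AD]
2. E_y = 11  [A, D, E are collinear ∩ GE ⟂ AD]
   → E = (-3, 11)
3. F_x = 2  [F is the reflection of C across B]
4. F_y = 6  [F is the reflection of C across B]
   → F = (2, 6)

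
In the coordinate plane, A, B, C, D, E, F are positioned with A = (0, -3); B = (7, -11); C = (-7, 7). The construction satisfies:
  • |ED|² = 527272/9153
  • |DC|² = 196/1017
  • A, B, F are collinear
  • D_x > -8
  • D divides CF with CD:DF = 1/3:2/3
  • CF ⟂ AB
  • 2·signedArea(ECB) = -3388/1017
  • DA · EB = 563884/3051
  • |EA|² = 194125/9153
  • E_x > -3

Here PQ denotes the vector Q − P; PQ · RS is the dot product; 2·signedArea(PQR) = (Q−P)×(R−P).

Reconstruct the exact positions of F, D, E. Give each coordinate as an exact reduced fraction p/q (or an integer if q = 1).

D = (-2485/339, 2275/339)
E = (-2485/1017, 919/1017)
F = (-903/113, 693/113)

1. F_x = -903/113  [A, B, F are collinear ∩ CF ⟂ AB]
2. F_y = 693/113  [A, B, F are collinear ∩ CF ⟂ AB]
   → F = (-903/113, 693/113)
3. D_x = -2485/339  [D divides CF with CD:DF = 1/3:2/3]
4. D_y = 2275/339  [D divides CF with CD:DF = 1/3:2/3]
   → D = (-2485/339, 2275/339)
5. E_x = -2485/1017  [2·signedArea(ECB) = -3388/1017 ∩ DA · EB = 563884/3051]
6. E_y = 919/1017  [2·signedArea(ECB) = -3388/1017 ∩ DA · EB = 563884/3051]
   → E = (-2485/1017, 919/1017)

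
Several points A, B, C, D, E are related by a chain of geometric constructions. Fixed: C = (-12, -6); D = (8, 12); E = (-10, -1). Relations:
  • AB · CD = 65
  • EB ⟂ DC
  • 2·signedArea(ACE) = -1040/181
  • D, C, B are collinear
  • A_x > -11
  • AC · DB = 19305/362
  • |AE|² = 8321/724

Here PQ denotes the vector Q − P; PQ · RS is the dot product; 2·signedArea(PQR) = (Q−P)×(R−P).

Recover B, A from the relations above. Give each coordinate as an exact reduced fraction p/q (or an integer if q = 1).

1. B_x = -1522/181  [D, C, B are collinear ∩ EB ⟂ DC]
2. B_y = -501/181  [D, C, B are collinear ∩ EB ⟂ DC]
   → B = (-1522/181, -501/181)
3. A_x = -1847/181  [2·signedArea(ACE) = -1040/181 ∩ AB · CD = 65]
4. A_y = -1587/362  [2·signedArea(ACE) = -1040/181 ∩ AB · CD = 65]
   → A = (-1847/181, -1587/362)

A = (-1847/181, -1587/362)
B = (-1522/181, -501/181)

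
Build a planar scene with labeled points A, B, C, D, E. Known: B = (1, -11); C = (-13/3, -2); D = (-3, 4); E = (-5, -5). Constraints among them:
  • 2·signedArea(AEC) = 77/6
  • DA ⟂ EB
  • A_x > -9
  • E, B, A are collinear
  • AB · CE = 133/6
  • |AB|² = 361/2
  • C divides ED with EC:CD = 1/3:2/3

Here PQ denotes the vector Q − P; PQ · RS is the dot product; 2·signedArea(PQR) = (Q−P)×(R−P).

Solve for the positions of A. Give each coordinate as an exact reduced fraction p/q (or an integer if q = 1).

A = (-17/2, -3/2)

1. A_x = -17/2  [E, B, A are collinear ∩ DA ⟂ EB]
2. A_y = -3/2  [E, B, A are collinear ∩ DA ⟂ EB]
   → A = (-17/2, -3/2)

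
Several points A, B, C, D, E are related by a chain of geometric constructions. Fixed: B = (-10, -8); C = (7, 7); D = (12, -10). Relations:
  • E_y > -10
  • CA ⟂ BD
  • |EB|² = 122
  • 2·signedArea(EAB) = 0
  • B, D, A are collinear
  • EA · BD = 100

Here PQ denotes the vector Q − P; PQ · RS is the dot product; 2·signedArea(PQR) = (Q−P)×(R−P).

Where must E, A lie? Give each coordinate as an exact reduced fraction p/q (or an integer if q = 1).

A = (336/61, -574/61)
E = (1, -9)

1. A_x = 336/61  [B, D, A are collinear ∩ CA ⟂ BD]
2. A_y = -574/61  [B, D, A are collinear ∩ CA ⟂ BD]
   → A = (336/61, -574/61)
3. E_x = 1  [2·signedArea(EAB) = 0 ∩ EA · BD = 100]
4. E_y = -9  [2·signedArea(EAB) = 0 ∩ EA · BD = 100]
   → E = (1, -9)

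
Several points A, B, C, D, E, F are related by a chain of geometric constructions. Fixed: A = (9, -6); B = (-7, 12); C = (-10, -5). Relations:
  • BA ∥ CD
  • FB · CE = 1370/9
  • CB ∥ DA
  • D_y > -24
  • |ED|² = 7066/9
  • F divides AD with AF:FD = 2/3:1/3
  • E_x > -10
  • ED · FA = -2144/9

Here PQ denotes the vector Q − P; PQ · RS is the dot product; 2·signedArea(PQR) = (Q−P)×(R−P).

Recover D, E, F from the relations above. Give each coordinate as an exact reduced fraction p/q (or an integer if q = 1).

1. D_x = 6  [CB ∥ DA ∩ BA ∥ CD]
2. D_y = -23  [CB ∥ DA ∩ BA ∥ CD]
   → D = (6, -23)
3. F_x = 7  [F divides AD with AF:FD = 2/3:1/3]
4. F_y = -52/3  [F divides AD with AF:FD = 2/3:1/3]
   → F = (7, -52/3)
5. E_x = -9  [ED · FA = -2144/9 ∩ FB · CE = 1370/9]
6. E_y = 2/3  [ED · FA = -2144/9 ∩ FB · CE = 1370/9]
   → E = (-9, 2/3)

D = (6, -23)
E = (-9, 2/3)
F = (7, -52/3)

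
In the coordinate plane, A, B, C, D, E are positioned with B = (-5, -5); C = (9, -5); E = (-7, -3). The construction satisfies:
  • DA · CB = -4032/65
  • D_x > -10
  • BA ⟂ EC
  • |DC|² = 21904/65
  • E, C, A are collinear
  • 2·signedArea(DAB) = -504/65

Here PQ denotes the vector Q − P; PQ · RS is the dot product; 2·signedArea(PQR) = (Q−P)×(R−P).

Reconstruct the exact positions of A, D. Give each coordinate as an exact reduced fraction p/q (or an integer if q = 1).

A = (-311/65, -213/65)
D = (-599/65, -177/65)

1. A_x = -311/65  [E, C, A are collinear ∩ BA ⟂ EC]
2. A_y = -213/65  [E, C, A are collinear ∩ BA ⟂ EC]
   → A = (-311/65, -213/65)
3. D_x = -599/65  [2·signedArea(DAB) = -504/65 ∩ DA · CB = -4032/65]
4. D_y = -177/65  [2·signedArea(DAB) = -504/65 ∩ DA · CB = -4032/65]
   → D = (-599/65, -177/65)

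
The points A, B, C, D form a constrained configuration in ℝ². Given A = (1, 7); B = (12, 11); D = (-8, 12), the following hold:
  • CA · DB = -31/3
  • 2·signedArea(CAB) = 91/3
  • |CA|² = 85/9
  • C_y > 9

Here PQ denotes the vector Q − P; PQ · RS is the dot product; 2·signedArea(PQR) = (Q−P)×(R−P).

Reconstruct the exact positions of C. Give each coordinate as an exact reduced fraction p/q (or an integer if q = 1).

C = (5/3, 10)

1. C_x = 5/3  [CA · DB = -31/3 ∩ 2·signedArea(CAB) = 91/3]
2. C_y = 10  [CA · DB = -31/3 ∩ 2·signedArea(CAB) = 91/3]
   → C = (5/3, 10)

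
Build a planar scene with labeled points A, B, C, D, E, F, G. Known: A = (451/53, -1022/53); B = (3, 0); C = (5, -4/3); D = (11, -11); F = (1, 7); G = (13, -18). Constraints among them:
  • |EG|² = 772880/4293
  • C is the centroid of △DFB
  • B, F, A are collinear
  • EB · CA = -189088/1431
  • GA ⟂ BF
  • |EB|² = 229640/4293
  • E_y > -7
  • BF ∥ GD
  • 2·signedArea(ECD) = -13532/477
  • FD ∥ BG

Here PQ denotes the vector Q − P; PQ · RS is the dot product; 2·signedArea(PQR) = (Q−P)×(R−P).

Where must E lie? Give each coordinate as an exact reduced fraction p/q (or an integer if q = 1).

E = (875/159, -3278/477)

1. E_x = 875/159  [2·signedArea(ECD) = -13532/477 ∩ EB · CA = -189088/1431]
2. E_y = -3278/477  [2·signedArea(ECD) = -13532/477 ∩ EB · CA = -189088/1431]
   → E = (875/159, -3278/477)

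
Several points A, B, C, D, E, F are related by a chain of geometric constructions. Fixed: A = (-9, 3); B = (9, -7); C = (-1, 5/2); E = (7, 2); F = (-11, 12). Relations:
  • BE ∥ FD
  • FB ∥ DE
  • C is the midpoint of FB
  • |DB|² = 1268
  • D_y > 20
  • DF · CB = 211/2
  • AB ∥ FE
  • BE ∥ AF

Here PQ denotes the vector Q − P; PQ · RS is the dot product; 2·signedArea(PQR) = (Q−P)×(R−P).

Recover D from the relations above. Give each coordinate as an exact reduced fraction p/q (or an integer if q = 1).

1. D_x = -13  [FB ∥ DE ∩ BE ∥ FD]
2. D_y = 21  [FB ∥ DE ∩ BE ∥ FD]
   → D = (-13, 21)

D = (-13, 21)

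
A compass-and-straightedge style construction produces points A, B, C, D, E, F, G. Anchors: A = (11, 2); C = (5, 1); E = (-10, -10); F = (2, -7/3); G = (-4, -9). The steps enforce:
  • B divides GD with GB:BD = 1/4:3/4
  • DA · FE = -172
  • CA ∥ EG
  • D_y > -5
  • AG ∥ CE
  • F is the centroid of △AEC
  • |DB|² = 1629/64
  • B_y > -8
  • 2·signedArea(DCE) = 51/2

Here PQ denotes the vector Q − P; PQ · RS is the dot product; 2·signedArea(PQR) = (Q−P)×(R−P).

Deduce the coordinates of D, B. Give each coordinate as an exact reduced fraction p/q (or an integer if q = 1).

B = (-23/8, -31/4)
D = (1/2, -4)

1. D_x = 1/2  [2·signedArea(DCE) = 51/2 ∩ DA · FE = -172]
2. D_y = -4  [2·signedArea(DCE) = 51/2 ∩ DA · FE = -172]
   → D = (1/2, -4)
3. B_x = -23/8  [B divides GD with GB:BD = 1/4:3/4]
4. B_y = -31/4  [B divides GD with GB:BD = 1/4:3/4]
   → B = (-23/8, -31/4)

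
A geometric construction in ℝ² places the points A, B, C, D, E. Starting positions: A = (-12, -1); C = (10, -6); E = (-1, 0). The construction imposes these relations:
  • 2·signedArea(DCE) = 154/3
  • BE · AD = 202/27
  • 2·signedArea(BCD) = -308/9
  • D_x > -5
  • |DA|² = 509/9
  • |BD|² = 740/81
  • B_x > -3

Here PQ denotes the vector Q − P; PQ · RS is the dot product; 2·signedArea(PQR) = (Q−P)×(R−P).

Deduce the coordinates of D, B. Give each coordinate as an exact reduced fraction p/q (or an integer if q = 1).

B = (-20/9, -8/9)
D = (-14/3, -8/3)

1. D_x = -14/3  [line -6·x + -11·y + -172/3 = 0 ∩ |DA|² = 509/9]
2. D_y = -8/3  [line -6·x + -11·y + -172/3 = 0 ∩ |DA|² = 509/9]
   → D = (-14/3, -8/3)
3. B_x = -20/9  [BE · AD = 202/27 ∩ 2·signedArea(BCD) = -308/9]
4. B_y = -8/9  [BE · AD = 202/27 ∩ 2·signedArea(BCD) = -308/9]
   → B = (-20/9, -8/9)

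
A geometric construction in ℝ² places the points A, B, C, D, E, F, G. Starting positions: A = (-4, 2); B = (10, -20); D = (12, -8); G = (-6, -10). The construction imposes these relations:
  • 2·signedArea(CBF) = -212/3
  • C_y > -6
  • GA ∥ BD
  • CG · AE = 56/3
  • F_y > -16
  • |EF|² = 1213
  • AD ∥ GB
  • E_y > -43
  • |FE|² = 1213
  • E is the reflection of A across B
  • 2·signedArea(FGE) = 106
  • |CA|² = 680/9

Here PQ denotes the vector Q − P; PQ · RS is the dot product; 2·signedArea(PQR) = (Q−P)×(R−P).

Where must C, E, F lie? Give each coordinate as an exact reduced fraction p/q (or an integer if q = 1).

1. E_x = 24  [E is the reflection of A across B]
2. E_y = -42  [E is the reflection of A across B]
   → E = (24, -42)
3. F_x = 2  [line 32·x + 30·y + 386 = 0 ∩ |FE|² = 1213]
4. F_y = -15  [line 32·x + 30·y + 386 = 0 ∩ |FE|² = 1213]
   → F = (2, -15)
5. C_x = 2/3  [2·signedArea(CBF) = -212/3 ∩ CG · AE = 56/3]
6. C_y = -16/3  [2·signedArea(CBF) = -212/3 ∩ CG · AE = 56/3]
   → C = (2/3, -16/3)

C = (2/3, -16/3)
E = (24, -42)
F = (2, -15)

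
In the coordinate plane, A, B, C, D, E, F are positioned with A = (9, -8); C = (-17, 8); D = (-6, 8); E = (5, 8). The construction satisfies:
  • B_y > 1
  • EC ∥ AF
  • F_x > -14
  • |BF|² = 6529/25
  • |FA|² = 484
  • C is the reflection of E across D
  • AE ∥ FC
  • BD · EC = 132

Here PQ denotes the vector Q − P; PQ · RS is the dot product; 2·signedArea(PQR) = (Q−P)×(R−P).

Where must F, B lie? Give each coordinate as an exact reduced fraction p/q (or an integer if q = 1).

B = (0, 8/5)
F = (-13, -8)

1. F_x = -13  [AE ∥ FC ∩ EC ∥ AF]
2. F_y = -8  [AE ∥ FC ∩ EC ∥ AF]
   → F = (-13, -8)
3. B_x = 0  [BD · EC = 132]
4. B_y = 8/5  [|BF|² = 6529/25]
   → B = (0, 8/5)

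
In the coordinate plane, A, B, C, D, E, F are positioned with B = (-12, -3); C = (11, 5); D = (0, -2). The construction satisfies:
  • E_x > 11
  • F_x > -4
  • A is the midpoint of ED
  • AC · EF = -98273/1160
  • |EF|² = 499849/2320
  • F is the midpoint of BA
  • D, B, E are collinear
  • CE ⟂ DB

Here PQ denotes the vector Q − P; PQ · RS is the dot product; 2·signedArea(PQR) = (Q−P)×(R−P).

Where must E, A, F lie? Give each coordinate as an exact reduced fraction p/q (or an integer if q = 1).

A = (834/145, -441/290)
E = (1668/145, -151/145)
F = (-453/145, -1311/580)

1. E_x = 1668/145  [D, B, E are collinear ∩ CE ⟂ DB]
2. E_y = -151/145  [D, B, E are collinear ∩ CE ⟂ DB]
   → E = (1668/145, -151/145)
3. A_x = 834/145  [A is the midpoint of ED]
4. A_y = -441/290  [A is the midpoint of ED]
   → A = (834/145, -441/290)
5. F_x = -453/145  [F is the midpoint of BA]
6. F_y = -1311/580  [F is the midpoint of BA]
   → F = (-453/145, -1311/580)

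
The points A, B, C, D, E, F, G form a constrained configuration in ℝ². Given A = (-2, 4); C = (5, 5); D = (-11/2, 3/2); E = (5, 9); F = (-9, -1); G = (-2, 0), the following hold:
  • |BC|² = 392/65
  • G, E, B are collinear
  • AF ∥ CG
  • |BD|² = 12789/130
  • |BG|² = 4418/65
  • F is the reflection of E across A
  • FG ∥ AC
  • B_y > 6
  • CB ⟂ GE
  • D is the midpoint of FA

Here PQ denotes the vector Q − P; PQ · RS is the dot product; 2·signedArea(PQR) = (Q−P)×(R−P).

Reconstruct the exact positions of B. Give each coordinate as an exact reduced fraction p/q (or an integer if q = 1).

B = (199/65, 423/65)

1. B_x = 199/65  [G, E, B are collinear ∩ CB ⟂ GE]
2. B_y = 423/65  [G, E, B are collinear ∩ CB ⟂ GE]
   → B = (199/65, 423/65)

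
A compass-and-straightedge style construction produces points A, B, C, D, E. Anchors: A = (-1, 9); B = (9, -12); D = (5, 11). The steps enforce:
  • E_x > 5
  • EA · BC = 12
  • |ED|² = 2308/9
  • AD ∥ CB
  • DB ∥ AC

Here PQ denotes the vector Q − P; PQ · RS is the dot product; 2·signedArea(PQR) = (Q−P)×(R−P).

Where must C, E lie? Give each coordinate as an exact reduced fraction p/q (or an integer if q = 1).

1. C_x = 3  [AD ∥ CB ∩ DB ∥ AC]
2. C_y = -14  [AD ∥ CB ∩ DB ∥ AC]
   → C = (3, -14)
3. E_x = 17/3  [line 6·x + 2·y + -24 = 0 ∩ |ED|² = 2308/9]
4. E_y = -5  [line 6·x + 2·y + -24 = 0 ∩ |ED|² = 2308/9]
   → E = (17/3, -5)

C = (3, -14)
E = (17/3, -5)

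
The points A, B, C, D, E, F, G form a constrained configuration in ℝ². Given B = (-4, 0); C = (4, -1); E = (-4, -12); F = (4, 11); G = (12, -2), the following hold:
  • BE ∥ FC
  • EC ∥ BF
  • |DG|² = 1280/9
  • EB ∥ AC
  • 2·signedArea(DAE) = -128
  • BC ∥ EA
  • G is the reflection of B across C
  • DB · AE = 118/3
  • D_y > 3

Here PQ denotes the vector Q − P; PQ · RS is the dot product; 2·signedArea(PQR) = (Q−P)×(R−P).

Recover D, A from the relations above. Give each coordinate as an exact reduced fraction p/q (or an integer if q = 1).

A = (4, -13)
D = (4/3, 10/3)

1. A_x = 4  [EB ∥ AC ∩ BC ∥ EA]
2. A_y = -13  [EB ∥ AC ∩ BC ∥ EA]
   → A = (4, -13)
3. D_x = 4/3  [DB · AE = 118/3 ∩ 2·signedArea(DAE) = -128]
4. D_y = 10/3  [DB · AE = 118/3 ∩ 2·signedArea(DAE) = -128]
   → D = (4/3, 10/3)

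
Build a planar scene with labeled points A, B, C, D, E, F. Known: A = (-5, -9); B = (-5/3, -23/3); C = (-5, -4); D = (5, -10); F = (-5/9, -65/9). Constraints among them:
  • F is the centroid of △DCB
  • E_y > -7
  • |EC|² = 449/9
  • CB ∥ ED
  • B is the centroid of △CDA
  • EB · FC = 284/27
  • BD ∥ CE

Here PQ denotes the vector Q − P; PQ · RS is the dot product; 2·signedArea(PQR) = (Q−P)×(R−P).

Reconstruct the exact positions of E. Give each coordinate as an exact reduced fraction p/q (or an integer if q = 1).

E = (5/3, -19/3)

1. E_x = 5/3  [CB ∥ ED ∩ BD ∥ CE]
2. E_y = -19/3  [CB ∥ ED ∩ BD ∥ CE]
   → E = (5/3, -19/3)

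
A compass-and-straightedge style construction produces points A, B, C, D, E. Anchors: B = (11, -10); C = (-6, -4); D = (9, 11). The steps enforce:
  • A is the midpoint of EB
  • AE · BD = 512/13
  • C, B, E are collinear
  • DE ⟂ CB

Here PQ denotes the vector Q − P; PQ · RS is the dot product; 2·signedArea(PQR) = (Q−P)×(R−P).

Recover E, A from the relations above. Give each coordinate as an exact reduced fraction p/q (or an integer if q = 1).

1. E_x = 171/65  [C, B, E are collinear ∩ DE ⟂ CB]
2. E_y = -458/65  [C, B, E are collinear ∩ DE ⟂ CB]
   → E = (171/65, -458/65)
3. A_x = 443/65  [A is the midpoint of EB]
4. A_y = -554/65  [A is the midpoint of EB]
   → A = (443/65, -554/65)

A = (443/65, -554/65)
E = (171/65, -458/65)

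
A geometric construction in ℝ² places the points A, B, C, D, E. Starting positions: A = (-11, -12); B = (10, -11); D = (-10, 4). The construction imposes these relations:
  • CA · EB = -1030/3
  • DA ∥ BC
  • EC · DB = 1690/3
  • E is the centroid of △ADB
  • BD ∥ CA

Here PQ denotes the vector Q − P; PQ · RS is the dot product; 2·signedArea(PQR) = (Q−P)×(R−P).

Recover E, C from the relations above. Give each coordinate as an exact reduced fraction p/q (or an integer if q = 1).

1. E_x = -11/3  [E is the centroid of △ADB]
2. E_y = -19/3  [E is the centroid of △ADB]
   → E = (-11/3, -19/3)
3. C_x = 9  [BD ∥ CA ∩ DA ∥ BC]
4. C_y = -27  [BD ∥ CA ∩ DA ∥ BC]
   → C = (9, -27)

C = (9, -27)
E = (-11/3, -19/3)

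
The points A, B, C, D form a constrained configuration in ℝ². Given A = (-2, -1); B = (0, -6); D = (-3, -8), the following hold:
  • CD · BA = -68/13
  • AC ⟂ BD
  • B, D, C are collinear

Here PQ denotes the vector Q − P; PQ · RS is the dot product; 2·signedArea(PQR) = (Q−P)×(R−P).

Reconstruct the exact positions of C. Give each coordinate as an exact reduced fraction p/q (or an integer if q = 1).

C = (12/13, -70/13)

1. C_x = 12/13  [B, D, C are collinear ∩ AC ⟂ BD]
2. C_y = -70/13  [B, D, C are collinear ∩ AC ⟂ BD]
   → C = (12/13, -70/13)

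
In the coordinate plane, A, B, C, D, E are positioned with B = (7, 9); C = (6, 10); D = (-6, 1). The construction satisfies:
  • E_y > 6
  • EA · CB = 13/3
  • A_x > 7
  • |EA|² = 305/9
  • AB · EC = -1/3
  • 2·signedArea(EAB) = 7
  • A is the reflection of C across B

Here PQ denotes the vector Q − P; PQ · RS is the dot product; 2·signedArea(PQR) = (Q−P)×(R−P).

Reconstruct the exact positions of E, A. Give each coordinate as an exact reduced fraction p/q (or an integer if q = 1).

A = (8, 8)
E = (7/3, 20/3)

1. A_x = 8  [A is the reflection of C across B]
2. A_y = 8  [A is the reflection of C across B]
   → A = (8, 8)
3. E_x = 7/3  [2·signedArea(EAB) = 7 ∩ EA · CB = 13/3]
4. E_y = 20/3  [2·signedArea(EAB) = 7 ∩ EA · CB = 13/3]
   → E = (7/3, 20/3)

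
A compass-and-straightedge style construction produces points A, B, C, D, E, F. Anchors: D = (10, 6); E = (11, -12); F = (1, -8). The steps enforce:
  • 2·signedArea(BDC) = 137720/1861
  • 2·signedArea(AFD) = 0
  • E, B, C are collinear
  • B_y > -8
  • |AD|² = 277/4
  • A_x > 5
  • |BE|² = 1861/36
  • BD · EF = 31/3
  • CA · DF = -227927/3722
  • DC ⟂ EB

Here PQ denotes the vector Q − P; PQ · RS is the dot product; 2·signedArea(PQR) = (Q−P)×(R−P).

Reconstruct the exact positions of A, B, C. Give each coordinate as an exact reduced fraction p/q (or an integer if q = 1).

A = (11/2, -1)
B = (35/6, -7)
C = (2770/1861, -5202/1861)

1. B_x = 35/6  [line 10·x + -4·y + -259/3 = 0 ∩ |BE|² = 1861/36]
2. B_y = -7  [line 10·x + -4·y + -259/3 = 0 ∩ |BE|² = 1861/36]
   → B = (35/6, -7)
3. C_x = 2770/1861  [2·signedArea(BDC) = 137720/1861 ∩ E, B, C are collinear]
4. C_y = -5202/1861  [2·signedArea(BDC) = 137720/1861 ∩ E, B, C are collinear]
   → C = (2770/1861, -5202/1861)
5. A_x = 11/2  [2·signedArea(AFD) = 0 ∩ CA · DF = -227927/3722]
6. A_y = -1  [2·signedArea(AFD) = 0 ∩ CA · DF = -227927/3722]
   → A = (11/2, -1)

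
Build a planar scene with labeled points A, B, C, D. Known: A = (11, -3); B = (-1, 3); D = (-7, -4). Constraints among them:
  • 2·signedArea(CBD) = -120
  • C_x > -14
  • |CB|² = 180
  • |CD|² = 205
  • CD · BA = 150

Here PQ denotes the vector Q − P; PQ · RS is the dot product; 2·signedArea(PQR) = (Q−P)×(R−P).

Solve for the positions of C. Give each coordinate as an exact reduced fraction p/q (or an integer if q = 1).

C = (-13, 9)

1. C_x = -13  [2·signedArea(CBD) = -120 ∩ CD · BA = 150]
2. C_y = 9  [2·signedArea(CBD) = -120 ∩ CD · BA = 150]
   → C = (-13, 9)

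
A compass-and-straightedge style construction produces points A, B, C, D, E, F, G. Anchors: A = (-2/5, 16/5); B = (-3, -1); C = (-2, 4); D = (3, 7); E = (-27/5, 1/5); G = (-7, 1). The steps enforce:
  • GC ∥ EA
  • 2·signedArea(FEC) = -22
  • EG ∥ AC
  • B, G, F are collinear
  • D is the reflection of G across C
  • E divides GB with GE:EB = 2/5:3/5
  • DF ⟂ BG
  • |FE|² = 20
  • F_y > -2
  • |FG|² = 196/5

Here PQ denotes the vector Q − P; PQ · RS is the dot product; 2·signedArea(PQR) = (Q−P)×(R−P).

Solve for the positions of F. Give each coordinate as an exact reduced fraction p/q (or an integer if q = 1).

F = (-7/5, -9/5)

1. F_x = -7/5  [B, G, F are collinear ∩ DF ⟂ BG]
2. F_y = -9/5  [B, G, F are collinear ∩ DF ⟂ BG]
   → F = (-7/5, -9/5)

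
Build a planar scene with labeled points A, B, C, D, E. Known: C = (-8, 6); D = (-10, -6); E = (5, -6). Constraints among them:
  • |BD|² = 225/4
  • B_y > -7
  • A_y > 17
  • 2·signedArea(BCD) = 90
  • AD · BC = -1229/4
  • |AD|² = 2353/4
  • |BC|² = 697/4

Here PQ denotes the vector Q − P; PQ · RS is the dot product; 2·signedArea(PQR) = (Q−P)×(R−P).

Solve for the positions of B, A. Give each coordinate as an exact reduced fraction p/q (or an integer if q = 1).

A = (-27/2, 18)
B = (-5/2, -6)

1. B_x = -5/2  [line 12·x + -2·y + 18 = 0 ∩ |BD|² = 225/4]
2. B_y = -6  [line 12·x + -2·y + 18 = 0 ∩ |BD|² = 225/4]
   → B = (-5/2, -6)
3. A_x = -27/2  [line 11/2·x + -12·y + 1161/4 = 0 ∩ |AD|² = 2353/4]
4. A_y = 18  [line 11/2·x + -12·y + 1161/4 = 0 ∩ |AD|² = 2353/4]
   → A = (-27/2, 18)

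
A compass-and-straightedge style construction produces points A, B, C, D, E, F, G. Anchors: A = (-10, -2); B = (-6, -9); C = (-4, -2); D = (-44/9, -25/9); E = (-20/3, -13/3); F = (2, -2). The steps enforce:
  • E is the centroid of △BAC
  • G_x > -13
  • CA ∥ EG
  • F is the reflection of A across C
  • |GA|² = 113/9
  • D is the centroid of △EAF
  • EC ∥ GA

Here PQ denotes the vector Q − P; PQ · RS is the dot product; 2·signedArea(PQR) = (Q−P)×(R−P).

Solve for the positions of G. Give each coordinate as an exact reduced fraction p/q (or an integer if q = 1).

1. G_x = -38/3  [EC ∥ GA ∩ CA ∥ EG]
2. G_y = -13/3  [EC ∥ GA ∩ CA ∥ EG]
   → G = (-38/3, -13/3)

G = (-38/3, -13/3)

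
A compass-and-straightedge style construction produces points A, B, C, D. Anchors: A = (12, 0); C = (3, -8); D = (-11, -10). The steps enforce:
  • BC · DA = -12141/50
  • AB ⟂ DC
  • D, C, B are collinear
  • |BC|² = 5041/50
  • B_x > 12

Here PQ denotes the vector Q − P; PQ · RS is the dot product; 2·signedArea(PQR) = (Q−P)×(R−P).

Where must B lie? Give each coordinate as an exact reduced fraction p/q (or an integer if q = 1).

B = (647/50, -329/50)

1. B_x = 647/50  [D, C, B are collinear ∩ AB ⟂ DC]
2. B_y = -329/50  [D, C, B are collinear ∩ AB ⟂ DC]
   → B = (647/50, -329/50)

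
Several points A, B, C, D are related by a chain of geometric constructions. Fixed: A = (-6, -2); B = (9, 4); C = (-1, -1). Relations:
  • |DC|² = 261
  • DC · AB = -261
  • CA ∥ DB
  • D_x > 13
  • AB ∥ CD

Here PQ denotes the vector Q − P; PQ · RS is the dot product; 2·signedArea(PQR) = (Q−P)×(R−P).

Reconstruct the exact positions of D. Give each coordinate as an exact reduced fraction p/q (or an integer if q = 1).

1. D_x = 14  [CA ∥ DB ∩ AB ∥ CD]
2. D_y = 5  [CA ∥ DB ∩ AB ∥ CD]
   → D = (14, 5)

D = (14, 5)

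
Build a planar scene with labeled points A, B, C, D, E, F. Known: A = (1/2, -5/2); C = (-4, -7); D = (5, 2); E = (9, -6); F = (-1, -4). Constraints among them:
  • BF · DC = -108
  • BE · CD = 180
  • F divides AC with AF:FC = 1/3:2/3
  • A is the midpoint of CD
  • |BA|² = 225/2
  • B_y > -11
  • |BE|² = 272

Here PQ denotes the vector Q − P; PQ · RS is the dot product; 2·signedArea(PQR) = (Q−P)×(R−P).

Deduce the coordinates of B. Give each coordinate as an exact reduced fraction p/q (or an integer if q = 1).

1. B_x = -7  [line 9·x + 9·y + 153 = 0 ∩ |BE|² = 272]
2. B_y = -10  [line 9·x + 9·y + 153 = 0 ∩ |BE|² = 272]
   → B = (-7, -10)

B = (-7, -10)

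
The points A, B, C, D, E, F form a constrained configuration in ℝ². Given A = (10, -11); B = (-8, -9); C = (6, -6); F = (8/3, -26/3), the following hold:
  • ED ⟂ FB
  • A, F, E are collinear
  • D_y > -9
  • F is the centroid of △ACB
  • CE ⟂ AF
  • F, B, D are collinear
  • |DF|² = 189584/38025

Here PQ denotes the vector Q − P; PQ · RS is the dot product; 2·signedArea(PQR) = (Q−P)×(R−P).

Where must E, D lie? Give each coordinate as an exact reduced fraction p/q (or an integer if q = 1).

D = (1592/325, -2794/325)
E = (64/13, -122/13)

1. E_x = 64/13  [A, F, E are collinear ∩ CE ⟂ AF]
2. E_y = -122/13  [A, F, E are collinear ∩ CE ⟂ AF]
   → E = (64/13, -122/13)
3. D_x = 1592/325  [F, B, D are collinear ∩ ED ⟂ FB]
4. D_y = -2794/325  [F, B, D are collinear ∩ ED ⟂ FB]
   → D = (1592/325, -2794/325)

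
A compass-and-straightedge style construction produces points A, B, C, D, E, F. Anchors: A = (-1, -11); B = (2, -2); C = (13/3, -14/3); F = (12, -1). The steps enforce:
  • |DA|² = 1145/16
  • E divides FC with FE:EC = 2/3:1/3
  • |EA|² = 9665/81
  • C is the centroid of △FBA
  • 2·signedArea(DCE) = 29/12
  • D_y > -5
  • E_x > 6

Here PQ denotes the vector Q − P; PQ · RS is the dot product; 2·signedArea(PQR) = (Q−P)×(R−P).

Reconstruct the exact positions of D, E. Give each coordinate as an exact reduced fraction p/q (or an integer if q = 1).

1. E_x = 62/9  [E divides FC with FE:EC = 2/3:1/3]
2. E_y = -31/9  [E divides FC with FE:EC = 2/3:1/3]
   → E = (62/9, -31/9)
3. D_x = 15/4  [line -11/9·x + 23/9·y + 533/36 = 0 ∩ |DA|² = 1145/16]
4. D_y = -4  [line -11/9·x + 23/9·y + 533/36 = 0 ∩ |DA|² = 1145/16]
   → D = (15/4, -4)

D = (15/4, -4)
E = (62/9, -31/9)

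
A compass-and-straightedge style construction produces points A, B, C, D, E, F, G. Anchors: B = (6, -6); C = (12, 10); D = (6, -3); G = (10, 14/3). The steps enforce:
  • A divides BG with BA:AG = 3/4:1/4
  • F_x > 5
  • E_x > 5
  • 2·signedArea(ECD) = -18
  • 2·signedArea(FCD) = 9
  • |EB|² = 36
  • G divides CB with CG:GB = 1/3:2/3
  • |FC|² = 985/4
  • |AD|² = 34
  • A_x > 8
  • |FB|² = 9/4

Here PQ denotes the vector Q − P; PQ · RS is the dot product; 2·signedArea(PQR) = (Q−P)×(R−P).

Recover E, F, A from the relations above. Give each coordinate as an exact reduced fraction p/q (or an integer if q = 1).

1. E_x = 6  [line 13·x + -6·y + -78 = 0 ∩ |EB|² = 36]
2. E_y = 0  [line 13·x + -6·y + -78 = 0 ∩ |EB|² = 36]
   → E = (6, 0)
3. F_x = 6  [line 13·x + -6·y + -105 = 0 ∩ |FB|² = 9/4]
4. F_y = -9/2  [line 13·x + -6·y + -105 = 0 ∩ |FB|² = 9/4]
   → F = (6, -9/2)
5. A_x = 9  [A divides BG with BA:AG = 3/4:1/4]
6. A_y = 2  [A divides BG with BA:AG = 3/4:1/4]
   → A = (9, 2)

A = (9, 2)
E = (6, 0)
F = (6, -9/2)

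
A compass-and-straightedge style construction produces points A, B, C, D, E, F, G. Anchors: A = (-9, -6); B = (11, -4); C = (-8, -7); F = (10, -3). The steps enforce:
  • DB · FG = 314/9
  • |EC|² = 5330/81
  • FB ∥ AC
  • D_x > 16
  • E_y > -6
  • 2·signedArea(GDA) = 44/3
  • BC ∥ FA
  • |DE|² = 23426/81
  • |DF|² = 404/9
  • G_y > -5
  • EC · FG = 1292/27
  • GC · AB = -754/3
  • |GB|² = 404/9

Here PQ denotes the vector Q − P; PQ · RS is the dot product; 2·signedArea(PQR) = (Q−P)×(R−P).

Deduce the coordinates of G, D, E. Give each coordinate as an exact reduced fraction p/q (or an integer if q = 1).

1. G_x = 13/3  [line -20·x + -2·y + 232/3 = 0 ∩ |GB|² = 404/9]
2. G_y = -14/3  [line -20·x + -2·y + 232/3 = 0 ∩ |GB|² = 404/9]
   → G = (13/3, -14/3)
3. D_x = 50/3  [2·signedArea(GDA) = 44/3 ∩ DB · FG = 314/9]
4. D_y = -7/3  [2·signedArea(GDA) = 44/3 ∩ DB · FG = 314/9]
   → D = (50/3, -7/3)
5. E_x = -1/9  [line 17/3·x + 5/3·y + 247/27 = 0 ∩ |DE|² = 23426/81]
6. E_y = -46/9  [line 17/3·x + 5/3·y + 247/27 = 0 ∩ |DE|² = 23426/81]
   → E = (-1/9, -46/9)

D = (50/3, -7/3)
E = (-1/9, -46/9)
G = (13/3, -14/3)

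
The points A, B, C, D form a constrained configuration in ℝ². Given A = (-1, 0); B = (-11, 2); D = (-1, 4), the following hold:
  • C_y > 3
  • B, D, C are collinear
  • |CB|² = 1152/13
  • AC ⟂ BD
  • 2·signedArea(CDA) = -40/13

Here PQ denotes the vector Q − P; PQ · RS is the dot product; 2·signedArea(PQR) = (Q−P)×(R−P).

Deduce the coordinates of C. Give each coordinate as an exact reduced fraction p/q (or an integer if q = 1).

1. C_x = -23/13  [B, D, C are collinear ∩ AC ⟂ BD]
2. C_y = 50/13  [B, D, C are collinear ∩ AC ⟂ BD]
   → C = (-23/13, 50/13)

C = (-23/13, 50/13)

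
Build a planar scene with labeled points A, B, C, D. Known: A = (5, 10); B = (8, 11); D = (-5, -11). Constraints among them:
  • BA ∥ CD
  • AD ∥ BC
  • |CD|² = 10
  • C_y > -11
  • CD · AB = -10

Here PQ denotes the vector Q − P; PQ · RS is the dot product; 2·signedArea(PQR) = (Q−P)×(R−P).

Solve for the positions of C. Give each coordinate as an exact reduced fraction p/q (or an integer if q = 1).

1. C_x = -2  [BA ∥ CD ∩ AD ∥ BC]
2. C_y = -10  [BA ∥ CD ∩ AD ∥ BC]
   → C = (-2, -10)

C = (-2, -10)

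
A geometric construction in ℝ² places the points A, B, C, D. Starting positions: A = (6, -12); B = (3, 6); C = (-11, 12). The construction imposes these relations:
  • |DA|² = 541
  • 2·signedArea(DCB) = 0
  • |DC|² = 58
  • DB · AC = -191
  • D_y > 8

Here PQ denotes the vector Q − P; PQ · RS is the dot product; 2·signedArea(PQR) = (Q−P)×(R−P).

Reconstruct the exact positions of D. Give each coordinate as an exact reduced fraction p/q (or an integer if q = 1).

D = (-4, 9)

1. D_x = -4  [2·signedArea(DCB) = 0 ∩ DB · AC = -191]
2. D_y = 9  [2·signedArea(DCB) = 0 ∩ DB · AC = -191]
   → D = (-4, 9)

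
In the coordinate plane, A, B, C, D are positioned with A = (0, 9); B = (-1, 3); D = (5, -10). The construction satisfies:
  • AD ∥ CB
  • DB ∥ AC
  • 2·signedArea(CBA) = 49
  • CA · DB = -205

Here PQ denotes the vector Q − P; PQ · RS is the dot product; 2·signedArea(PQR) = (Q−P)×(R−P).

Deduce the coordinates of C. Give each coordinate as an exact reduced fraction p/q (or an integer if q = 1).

1. C_x = -6  [AD ∥ CB ∩ DB ∥ AC]
2. C_y = 22  [AD ∥ CB ∩ DB ∥ AC]
   → C = (-6, 22)

C = (-6, 22)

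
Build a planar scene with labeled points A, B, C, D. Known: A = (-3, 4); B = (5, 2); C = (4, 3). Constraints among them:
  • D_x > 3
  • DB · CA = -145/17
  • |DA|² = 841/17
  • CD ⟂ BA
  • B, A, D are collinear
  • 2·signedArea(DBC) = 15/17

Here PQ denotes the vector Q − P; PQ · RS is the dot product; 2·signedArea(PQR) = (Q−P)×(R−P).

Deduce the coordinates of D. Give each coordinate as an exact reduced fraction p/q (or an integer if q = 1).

1. D_x = 65/17  [B, A, D are collinear ∩ CD ⟂ BA]
2. D_y = 39/17  [B, A, D are collinear ∩ CD ⟂ BA]
   → D = (65/17, 39/17)

D = (65/17, 39/17)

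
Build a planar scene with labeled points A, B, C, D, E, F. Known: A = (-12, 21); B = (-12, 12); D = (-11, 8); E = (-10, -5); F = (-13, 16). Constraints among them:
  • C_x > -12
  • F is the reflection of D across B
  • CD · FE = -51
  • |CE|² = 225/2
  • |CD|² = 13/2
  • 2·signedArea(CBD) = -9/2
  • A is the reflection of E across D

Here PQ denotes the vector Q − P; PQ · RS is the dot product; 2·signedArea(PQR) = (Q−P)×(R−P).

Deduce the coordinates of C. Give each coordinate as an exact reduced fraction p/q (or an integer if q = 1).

C = (-23/2, 11/2)

1. C_x = -23/2  [CD · FE = -51 ∩ 2·signedArea(CBD) = -9/2]
2. C_y = 11/2  [CD · FE = -51 ∩ 2·signedArea(CBD) = -9/2]
   → C = (-23/2, 11/2)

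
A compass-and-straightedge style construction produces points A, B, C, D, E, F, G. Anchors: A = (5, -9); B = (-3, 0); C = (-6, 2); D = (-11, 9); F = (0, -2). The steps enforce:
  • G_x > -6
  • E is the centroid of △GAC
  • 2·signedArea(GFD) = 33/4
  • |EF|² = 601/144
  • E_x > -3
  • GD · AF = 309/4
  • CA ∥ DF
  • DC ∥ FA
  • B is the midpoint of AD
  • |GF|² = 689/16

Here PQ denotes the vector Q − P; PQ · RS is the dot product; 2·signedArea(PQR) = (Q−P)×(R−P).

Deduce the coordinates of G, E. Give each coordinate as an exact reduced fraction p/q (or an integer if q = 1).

E = (-2, -19/12)
G = (-5, 9/4)

1. G_x = -5  [GD · AF = 309/4 ∩ 2·signedArea(GFD) = 33/4]
2. G_y = 9/4  [GD · AF = 309/4 ∩ 2·signedArea(GFD) = 33/4]
   → G = (-5, 9/4)
3. E_x = -2  [E is the centroid of △GAC]
4. E_y = -19/12  [E is the centroid of △GAC]
   → E = (-2, -19/12)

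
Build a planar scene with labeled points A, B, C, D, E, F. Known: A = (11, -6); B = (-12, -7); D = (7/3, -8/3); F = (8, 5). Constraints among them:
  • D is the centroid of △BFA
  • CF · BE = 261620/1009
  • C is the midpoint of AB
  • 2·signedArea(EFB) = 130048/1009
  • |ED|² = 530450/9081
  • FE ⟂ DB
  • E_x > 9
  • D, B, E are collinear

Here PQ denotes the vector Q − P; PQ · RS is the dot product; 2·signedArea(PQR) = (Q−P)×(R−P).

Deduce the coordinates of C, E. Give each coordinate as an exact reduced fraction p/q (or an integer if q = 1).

C = (-1/2, -13/2)
E = (9736/1009, -459/1009)

1. C_x = -1/2  [C is the midpoint of AB]
2. C_y = -13/2  [C is the midpoint of AB]
   → C = (-1/2, -13/2)
3. E_x = 9736/1009  [D, B, E are collinear ∩ FE ⟂ DB]
4. E_y = -459/1009  [D, B, E are collinear ∩ FE ⟂ DB]
   → E = (9736/1009, -459/1009)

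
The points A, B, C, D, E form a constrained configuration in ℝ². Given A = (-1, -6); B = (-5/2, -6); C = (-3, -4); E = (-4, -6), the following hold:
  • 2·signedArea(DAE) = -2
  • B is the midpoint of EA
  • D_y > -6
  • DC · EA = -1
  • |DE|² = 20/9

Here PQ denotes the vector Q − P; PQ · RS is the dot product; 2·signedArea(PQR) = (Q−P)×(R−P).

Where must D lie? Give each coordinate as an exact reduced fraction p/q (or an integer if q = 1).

D = (-8/3, -16/3)

1. D_x = -8/3  [2·signedArea(DAE) = -2 ∩ DC · EA = -1]
2. D_y = -16/3  [2·signedArea(DAE) = -2 ∩ DC · EA = -1]
   → D = (-8/3, -16/3)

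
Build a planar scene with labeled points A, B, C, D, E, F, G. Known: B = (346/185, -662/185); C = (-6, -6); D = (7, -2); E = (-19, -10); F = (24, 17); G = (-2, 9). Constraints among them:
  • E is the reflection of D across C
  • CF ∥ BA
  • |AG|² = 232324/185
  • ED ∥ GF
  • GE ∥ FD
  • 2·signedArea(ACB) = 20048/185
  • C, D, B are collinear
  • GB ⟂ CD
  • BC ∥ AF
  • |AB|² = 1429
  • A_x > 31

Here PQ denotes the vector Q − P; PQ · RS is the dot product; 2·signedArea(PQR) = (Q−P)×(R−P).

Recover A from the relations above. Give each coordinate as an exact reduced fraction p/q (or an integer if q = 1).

A = (5896/185, 3593/185)

1. A_x = 5896/185  [BC ∥ AF ∩ CF ∥ BA]
2. A_y = 3593/185  [BC ∥ AF ∩ CF ∥ BA]
   → A = (5896/185, 3593/185)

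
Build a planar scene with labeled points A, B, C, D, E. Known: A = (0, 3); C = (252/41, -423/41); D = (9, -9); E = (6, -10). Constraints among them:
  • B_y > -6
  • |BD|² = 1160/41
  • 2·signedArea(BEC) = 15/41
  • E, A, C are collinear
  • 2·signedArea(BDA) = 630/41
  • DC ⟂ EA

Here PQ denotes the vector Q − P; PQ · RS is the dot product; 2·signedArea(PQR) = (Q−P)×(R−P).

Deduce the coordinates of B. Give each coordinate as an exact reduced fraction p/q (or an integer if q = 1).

1. B_x = 207/41  [2·signedArea(BDA) = 630/41 ∩ 2·signedArea(BEC) = 15/41]
2. B_y = -223/41  [2·signedArea(BDA) = 630/41 ∩ 2·signedArea(BEC) = 15/41]
   → B = (207/41, -223/41)

B = (207/41, -223/41)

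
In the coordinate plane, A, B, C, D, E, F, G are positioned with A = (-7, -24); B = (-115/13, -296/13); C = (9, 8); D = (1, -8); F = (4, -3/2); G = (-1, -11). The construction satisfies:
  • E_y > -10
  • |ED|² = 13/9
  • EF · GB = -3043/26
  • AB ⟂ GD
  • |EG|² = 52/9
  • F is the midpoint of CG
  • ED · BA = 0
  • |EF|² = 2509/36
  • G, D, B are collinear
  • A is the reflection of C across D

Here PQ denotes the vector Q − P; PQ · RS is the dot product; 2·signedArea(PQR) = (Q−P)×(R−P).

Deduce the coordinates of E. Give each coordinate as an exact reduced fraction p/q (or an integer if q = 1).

E = (1/3, -9)

1. E_x = 1/3  [ED · BA = 0 ∩ EF · GB = -3043/26]
2. E_y = -9  [ED · BA = 0 ∩ EF · GB = -3043/26]
   → E = (1/3, -9)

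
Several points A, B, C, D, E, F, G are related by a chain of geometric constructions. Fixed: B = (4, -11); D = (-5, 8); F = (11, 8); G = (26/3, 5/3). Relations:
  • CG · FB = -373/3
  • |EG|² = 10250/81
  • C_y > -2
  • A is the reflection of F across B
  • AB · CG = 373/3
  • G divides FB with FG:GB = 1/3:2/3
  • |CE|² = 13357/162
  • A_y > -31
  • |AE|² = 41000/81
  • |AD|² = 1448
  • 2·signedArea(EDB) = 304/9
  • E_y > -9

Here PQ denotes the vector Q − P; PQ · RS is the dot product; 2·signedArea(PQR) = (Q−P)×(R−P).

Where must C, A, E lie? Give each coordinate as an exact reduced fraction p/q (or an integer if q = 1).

1. A_x = -3  [A is the reflection of F across B]
2. A_y = -30  [A is the reflection of F across B]
   → A = (-3, -30)
3. E_x = 43/9  [line 19·x + 9·y + -97/9 = 0 ∩ |AE|² = 41000/81]
4. E_y = -80/9  [line 19·x + 9·y + -97/9 = 0 ∩ |AE|² = 41000/81]
   → E = (43/9, -80/9)
5. C_x = -1/2  [line 7·x + 19·y + 32 = 0 ∩ |CE|² = 13357/162]
6. C_y = -3/2  [line 7·x + 19·y + 32 = 0 ∩ |CE|² = 13357/162]
   → C = (-1/2, -3/2)

A = (-3, -30)
C = (-1/2, -3/2)
E = (43/9, -80/9)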